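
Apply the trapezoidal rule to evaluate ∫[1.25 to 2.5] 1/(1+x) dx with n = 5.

f(x) = 1/(1+x)
a = 1.25, b = 2.5, n = 5
h = (b - a)/n = 0.250000

Trapezoidal rule: (h/2)[f(x₀) + 2f(x₁) + 2f(x₂) + ... + f(xₙ)]

x_0 = 1.2500, f(x_0) = 0.444444, coefficient = 1
x_1 = 1.5000, f(x_1) = 0.400000, coefficient = 2
x_2 = 1.7500, f(x_2) = 0.363636, coefficient = 2
x_3 = 2.0000, f(x_3) = 0.333333, coefficient = 2
x_4 = 2.2500, f(x_4) = 0.307692, coefficient = 2
x_5 = 2.5000, f(x_5) = 0.285714, coefficient = 1

I ≈ (0.250000/2) × 3.539483 = 0.442435
Exact value: 0.441833
Error: 0.000603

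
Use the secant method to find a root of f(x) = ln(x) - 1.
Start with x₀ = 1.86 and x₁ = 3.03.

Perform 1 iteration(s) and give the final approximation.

f(x) = ln(x) - 1
x₀ = 1.86, x₁ = 3.03

Secant formula: x_{n+1} = x_n - f(x_n)(x_n - x_{n-1})/(f(x_n) - f(x_{n-1}))

Iteration 1:
  f(1.860000) = -0.379424
  f(3.030000) = 0.108563
  x_2 = 3.030000 - 0.108563×(3.030000 - 1.860000)/(0.108563 - (-0.379424))
       = 2.769709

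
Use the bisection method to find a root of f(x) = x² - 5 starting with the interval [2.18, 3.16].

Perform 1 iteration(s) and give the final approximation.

f(x) = x² - 5
Initial interval: [2.18, 3.16]

Iteration 1:
  c_1 = (2.180000 + 3.160000)/2 = 2.670000
  f(c_1) = f(2.670000) = 2.128900
  f(a) × f(c) < 0, new interval: [2.180000, 2.670000]

After 1 iteration(s), the approximation is c_1 = 2.670000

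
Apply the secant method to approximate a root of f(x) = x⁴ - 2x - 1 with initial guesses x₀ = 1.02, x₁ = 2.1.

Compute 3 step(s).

f(x) = x⁴ - 2x - 1
x₀ = 1.02, x₁ = 2.1

Secant formula: x_{n+1} = x_n - f(x_n)(x_n - x_{n-1})/(f(x_n) - f(x_{n-1}))

Iteration 1:
  f(1.020000) = -1.957568
  f(2.100000) = 14.248100
  x_2 = 2.100000 - 14.248100×(2.100000 - 1.020000)/(14.248100 - (-1.957568))
       = 1.150459
Iteration 2:
  f(2.100000) = 14.248100
  f(1.150459) = -1.549118
  x_3 = 1.150459 - (-1.549118)×(1.150459 - 2.100000)/(-1.549118 - 14.248100)
       = 1.243573
Iteration 3:
  f(1.150459) = -1.549118
  f(1.243573) = -1.095562
  x_4 = 1.243573 - (-1.095562)×(1.243573 - 1.150459)/(-1.095562 - (-1.549118))
       = 1.468491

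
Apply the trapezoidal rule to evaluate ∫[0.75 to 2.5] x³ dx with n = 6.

f(x) = x³
a = 0.75, b = 2.5, n = 6
h = (b - a)/n = 0.291667

Trapezoidal rule: (h/2)[f(x₀) + 2f(x₁) + 2f(x₂) + ... + f(xₙ)]

x_0 = 0.7500, f(x_0) = 0.421875, coefficient = 1
x_1 = 1.0417, f(x_1) = 1.130281, coefficient = 2
x_2 = 1.3333, f(x_2) = 2.370370, coefficient = 2
x_3 = 1.6250, f(x_3) = 4.291016, coefficient = 2
x_4 = 1.9167, f(x_4) = 7.041088, coefficient = 2
x_5 = 2.2083, f(x_5) = 10.769459, coefficient = 2
x_6 = 2.5000, f(x_6) = 15.625000, coefficient = 1

I ≈ (0.291667/2) × 67.251302 = 9.807482
Exact value: 9.686523
Error: 0.120958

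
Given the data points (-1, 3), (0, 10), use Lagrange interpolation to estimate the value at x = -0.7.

Lagrange interpolation formula:
P(x) = Σ yᵢ × Lᵢ(x)
where Lᵢ(x) = Π_{j≠i} (x - xⱼ)/(xᵢ - xⱼ)

L_0(-0.7) = (-0.7 - 0)/(-1 - 0) = 0.700000
L_1(-0.7) = (-0.7 - (-1))/(0 - (-1)) = 0.300000

P(-0.7) = 3×L_0(-0.7) + 10×L_1(-0.7)
P(-0.7) = 5.100000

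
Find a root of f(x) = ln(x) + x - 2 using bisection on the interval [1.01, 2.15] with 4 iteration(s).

f(x) = ln(x) + x - 2
Initial interval: [1.01, 2.15]

Iteration 1:
  c_1 = (1.010000 + 2.150000)/2 = 1.580000
  f(c_1) = f(1.580000) = 0.037425
  f(a) × f(c) < 0, new interval: [1.010000, 1.580000]
Iteration 2:
  c_2 = (1.010000 + 1.580000)/2 = 1.295000
  f(c_2) = f(1.295000) = -0.446489
  f(a) × f(c) ≥ 0, new interval: [1.295000, 1.580000]
Iteration 3:
  c_3 = (1.295000 + 1.580000)/2 = 1.437500
  f(c_3) = f(1.437500) = -0.199595
  f(a) × f(c) ≥ 0, new interval: [1.437500, 1.580000]
Iteration 4:
  c_4 = (1.437500 + 1.580000)/2 = 1.508750
  f(c_4) = f(1.508750) = -0.079969
  f(a) × f(c) ≥ 0, new interval: [1.508750, 1.580000]

After 4 iteration(s), the approximation is c_4 = 1.508750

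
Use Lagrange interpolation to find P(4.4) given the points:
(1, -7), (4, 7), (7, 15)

Lagrange interpolation formula:
P(x) = Σ yᵢ × Lᵢ(x)
where Lᵢ(x) = Π_{j≠i} (x - xⱼ)/(xᵢ - xⱼ)

L_0(4.4) = (4.4 - 4)/(1 - 4) × (4.4 - 7)/(1 - 7) = -0.057778
L_1(4.4) = (4.4 - 1)/(4 - 1) × (4.4 - 7)/(4 - 7) = 0.982222
L_2(4.4) = (4.4 - 1)/(7 - 1) × (4.4 - 4)/(7 - 4) = 0.075556

P(4.4) = (-7)×L_0(4.4) + 7×L_1(4.4) + 15×L_2(4.4)
P(4.4) = 8.413333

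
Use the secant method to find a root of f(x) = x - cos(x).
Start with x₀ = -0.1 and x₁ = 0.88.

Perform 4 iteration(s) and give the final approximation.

f(x) = x - cos(x)
x₀ = -0.1, x₁ = 0.88

Secant formula: x_{n+1} = x_n - f(x_n)(x_n - x_{n-1})/(f(x_n) - f(x_{n-1}))

Iteration 1:
  f(-0.100000) = -1.095004
  f(0.880000) = 0.242849
  x_2 = 0.880000 - 0.242849×(0.880000 - (-0.100000))/(0.242849 - (-1.095004))
       = 0.702109
Iteration 2:
  f(0.880000) = 0.242849
  f(0.702109) = -0.061373
  x_3 = 0.702109 - (-0.061373)×(0.702109 - 0.880000)/(-0.061373 - 0.242849)
       = 0.737996
Iteration 3:
  f(0.702109) = -0.061373
  f(0.737996) = -0.001822
  x_4 = 0.737996 - (-0.001822)×(0.737996 - 0.702109)/(-0.001822 - (-0.061373))
       = 0.739094
Iteration 4:
  f(0.737996) = -0.001822
  f(0.739094) = 0.000015
  x_5 = 0.739094 - 0.000015×(0.739094 - 0.737996)/(0.000015 - (-0.001822))
       = 0.739085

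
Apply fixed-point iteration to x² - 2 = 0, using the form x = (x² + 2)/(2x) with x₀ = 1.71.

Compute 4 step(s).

Equation: x² - 2 = 0
Fixed-point form: x = (x² + 2)/(2x)
x₀ = 1.71

x_1 = g(1.710000) = 1.439795
x_2 = g(1.439795) = 1.414441
x_3 = g(1.414441) = 1.414214
x_4 = g(1.414214) = 1.414214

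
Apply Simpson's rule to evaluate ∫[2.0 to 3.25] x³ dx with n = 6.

f(x) = x³
a = 2.0, b = 3.25, n = 6
h = (b - a)/n = 0.208333

Simpson's rule: (h/3)[f(x₀) + 4f(x₁) + 2f(x₂) + ... + f(xₙ)]

x_0 = 2.0000, f(x_0) = 8.000000, coefficient = 1
x_1 = 2.2083, f(x_1) = 10.769459, coefficient = 4
x_2 = 2.4167, f(x_2) = 14.114005, coefficient = 2
x_3 = 2.6250, f(x_3) = 18.087891, coefficient = 4
x_4 = 2.8333, f(x_4) = 22.745370, coefficient = 2
x_5 = 3.0417, f(x_5) = 28.140697, coefficient = 4
x_6 = 3.2500, f(x_6) = 34.328125, coefficient = 1

I ≈ (0.208333/3) × 344.039063 = 23.891602
Exact value: 23.891602
Error: 0.000000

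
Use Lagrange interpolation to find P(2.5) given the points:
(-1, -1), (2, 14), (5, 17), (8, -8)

Lagrange interpolation formula:
P(x) = Σ yᵢ × Lᵢ(x)
where Lᵢ(x) = Π_{j≠i} (x - xⱼ)/(xᵢ - xⱼ)

L_0(2.5) = (2.5 - 2)/(-1 - 2) × (2.5 - 5)/(-1 - 5) × (2.5 - 8)/(-1 - 8) = -0.042438
L_1(2.5) = (2.5 - (-1))/(2 - (-1)) × (2.5 - 5)/(2 - 5) × (2.5 - 8)/(2 - 8) = 0.891204
L_2(2.5) = (2.5 - (-1))/(5 - (-1)) × (2.5 - 2)/(5 - 2) × (2.5 - 8)/(5 - 8) = 0.178241
L_3(2.5) = (2.5 - (-1))/(8 - (-1)) × (2.5 - 2)/(8 - 2) × (2.5 - 5)/(8 - 5) = -0.027006

P(2.5) = (-1)×L_0(2.5) + 14×L_1(2.5) + 17×L_2(2.5) + (-8)×L_3(2.5)
P(2.5) = 15.765432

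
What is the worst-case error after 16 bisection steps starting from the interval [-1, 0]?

Bisection error bound: |error| ≤ (b-a)/2^n
|error| ≤ (0 - (-1))/2^16 = 1/2^16
|error| ≤ 0.0000152588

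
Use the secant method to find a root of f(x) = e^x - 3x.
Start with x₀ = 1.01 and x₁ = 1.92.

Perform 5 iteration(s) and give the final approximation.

f(x) = e^x - 3x
x₀ = 1.01, x₁ = 1.92

Secant formula: x_{n+1} = x_n - f(x_n)(x_n - x_{n-1})/(f(x_n) - f(x_{n-1}))

Iteration 1:
  f(1.010000) = -0.284399
  f(1.920000) = 1.060958
  x_2 = 1.920000 - 1.060958×(1.920000 - 1.010000)/(1.060958 - (-0.284399))
       = 1.202368
Iteration 2:
  f(1.920000) = 1.060958
  f(1.202368) = -0.279116
  x_3 = 1.202368 - (-0.279116)×(1.202368 - 1.920000)/(-0.279116 - 1.060958)
       = 1.351839
Iteration 3:
  f(1.202368) = -0.279116
  f(1.351839) = -0.190991
  x_4 = 1.351839 - (-0.190991)×(1.351839 - 1.202368)/(-0.190991 - (-0.279116))
       = 1.675786
Iteration 4:
  f(1.351839) = -0.190991
  f(1.675786) = 0.315635
  x_5 = 1.675786 - 0.315635×(1.675786 - 1.351839)/(0.315635 - (-0.190991))
       = 1.473963
Iteration 5:
  f(1.675786) = 0.315635
  f(1.473963) = -0.055384
  x_6 = 1.473963 - (-0.055384)×(1.473963 - 1.675786)/(-0.055384 - 0.315635)
       = 1.504090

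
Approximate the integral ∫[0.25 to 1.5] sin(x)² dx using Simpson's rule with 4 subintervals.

f(x) = sin(x)²
a = 0.25, b = 1.5, n = 4
h = (b - a)/n = 0.312500

Simpson's rule: (h/3)[f(x₀) + 4f(x₁) + 2f(x₂) + ... + f(xₙ)]

x_0 = 0.2500, f(x_0) = 0.061209, coefficient = 1
x_1 = 0.5625, f(x_1) = 0.284412, coefficient = 4
x_2 = 0.8750, f(x_2) = 0.589123, coefficient = 2
x_3 = 1.1875, f(x_3) = 0.860139, coefficient = 4
x_4 = 1.5000, f(x_4) = 0.994996, coefficient = 1

I ≈ (0.312500/3) × 6.812655 = 0.709652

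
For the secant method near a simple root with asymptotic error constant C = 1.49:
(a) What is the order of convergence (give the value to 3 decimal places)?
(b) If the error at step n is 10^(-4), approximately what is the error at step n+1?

(a) Secant method has superlinear convergence with order φ = (1+√5)/2 ≈ 1.618.
    This means |e_{n+1}| ≈ C|e_n|^1.618.

(b) With |e_n| = 10^(-4) and C = 1.49:
    |e_{n+1}| ≈ 1.49 × (10^(-4))^1.618 = 1.49 × 10^(-6.47)

(a) ≈ 1.618 (golden ratio); (b) |e_{n+1}| ≈ 5.024e-07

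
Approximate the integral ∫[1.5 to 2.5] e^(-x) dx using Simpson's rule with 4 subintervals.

f(x) = e^(-x)
a = 1.5, b = 2.5, n = 4
h = (b - a)/n = 0.250000

Simpson's rule: (h/3)[f(x₀) + 4f(x₁) + 2f(x₂) + ... + f(xₙ)]

x_0 = 1.5000, f(x_0) = 0.223130, coefficient = 1
x_1 = 1.7500, f(x_1) = 0.173774, coefficient = 4
x_2 = 2.0000, f(x_2) = 0.135335, coefficient = 2
x_3 = 2.2500, f(x_3) = 0.105399, coefficient = 4
x_4 = 2.5000, f(x_4) = 0.082085, coefficient = 1

I ≈ (0.250000/3) × 1.692578 = 0.141048
Exact value: 0.141045
Error: 0.000003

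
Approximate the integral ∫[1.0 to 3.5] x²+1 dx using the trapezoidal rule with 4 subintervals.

f(x) = x²+1
a = 1.0, b = 3.5, n = 4
h = (b - a)/n = 0.625000

Trapezoidal rule: (h/2)[f(x₀) + 2f(x₁) + 2f(x₂) + ... + f(xₙ)]

x_0 = 1.0000, f(x_0) = 2.000000, coefficient = 1
x_1 = 1.6250, f(x_1) = 3.640625, coefficient = 2
x_2 = 2.2500, f(x_2) = 6.062500, coefficient = 2
x_3 = 2.8750, f(x_3) = 9.265625, coefficient = 2
x_4 = 3.5000, f(x_4) = 13.250000, coefficient = 1

I ≈ (0.625000/2) × 53.187500 = 16.621094
Exact value: 16.458333
Error: 0.162760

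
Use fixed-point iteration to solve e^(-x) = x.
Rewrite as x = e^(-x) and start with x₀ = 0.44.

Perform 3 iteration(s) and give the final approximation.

Equation: e^(-x) = x
Fixed-point form: x = e^(-x)
x₀ = 0.44

x_1 = g(0.440000) = 0.644036
x_2 = g(0.644036) = 0.525168
x_3 = g(0.525168) = 0.591456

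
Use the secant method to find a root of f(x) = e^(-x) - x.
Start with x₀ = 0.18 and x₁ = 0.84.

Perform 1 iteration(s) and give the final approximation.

f(x) = e^(-x) - x
x₀ = 0.18, x₁ = 0.84

Secant formula: x_{n+1} = x_n - f(x_n)(x_n - x_{n-1})/(f(x_n) - f(x_{n-1}))

Iteration 1:
  f(0.180000) = 0.655270
  f(0.840000) = -0.408289
  x_2 = 0.840000 - (-0.408289)×(0.840000 - 0.180000)/(-0.408289 - 0.655270)
       = 0.586633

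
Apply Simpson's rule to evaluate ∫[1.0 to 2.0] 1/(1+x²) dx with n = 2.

f(x) = 1/(1+x²)
a = 1.0, b = 2.0, n = 2
h = (b - a)/n = 0.500000

Simpson's rule: (h/3)[f(x₀) + 4f(x₁) + 2f(x₂) + ... + f(xₙ)]

x_0 = 1.0000, f(x_0) = 0.500000, coefficient = 1
x_1 = 1.5000, f(x_1) = 0.307692, coefficient = 4
x_2 = 2.0000, f(x_2) = 0.200000, coefficient = 1

I ≈ (0.500000/3) × 1.930769 = 0.321795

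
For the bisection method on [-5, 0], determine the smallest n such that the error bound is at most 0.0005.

We need (b-a)/2^n ≤ 0.0005
(0 - (-5))/2^n ≤ 0.0005
5/2^n ≤ 0.0005
2^n ≥ 10000
n ≥ log₂(10000) = 13.29
n ≥ 14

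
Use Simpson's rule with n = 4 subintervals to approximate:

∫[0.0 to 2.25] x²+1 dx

f(x) = x²+1
a = 0.0, b = 2.25, n = 4
h = (b - a)/n = 0.562500

Simpson's rule: (h/3)[f(x₀) + 4f(x₁) + 2f(x₂) + ... + f(xₙ)]

x_0 = 0.0000, f(x_0) = 1.000000, coefficient = 1
x_1 = 0.5625, f(x_1) = 1.316406, coefficient = 4
x_2 = 1.1250, f(x_2) = 2.265625, coefficient = 2
x_3 = 1.6875, f(x_3) = 3.847656, coefficient = 4
x_4 = 2.2500, f(x_4) = 6.062500, coefficient = 1

I ≈ (0.562500/3) × 32.250000 = 6.046875
Exact value: 6.046875
Error: 0.000000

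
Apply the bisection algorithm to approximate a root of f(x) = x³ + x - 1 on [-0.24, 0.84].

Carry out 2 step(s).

f(x) = x³ + x - 1
Initial interval: [-0.24, 0.84]

Iteration 1:
  c_1 = (-0.240000 + 0.840000)/2 = 0.300000
  f(c_1) = f(0.300000) = -0.673000
  f(a) × f(c) ≥ 0, new interval: [0.300000, 0.840000]
Iteration 2:
  c_2 = (0.300000 + 0.840000)/2 = 0.570000
  f(c_2) = f(0.570000) = -0.244807
  f(a) × f(c) ≥ 0, new interval: [0.570000, 0.840000]

After 2 iteration(s), the approximation is c_2 = 0.570000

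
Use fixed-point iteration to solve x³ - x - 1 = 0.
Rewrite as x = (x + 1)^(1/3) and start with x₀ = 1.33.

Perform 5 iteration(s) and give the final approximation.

Equation: x³ - x - 1 = 0
Fixed-point form: x = (x + 1)^(1/3)
x₀ = 1.33

x_1 = g(1.330000) = 1.325721
x_2 = g(1.325721) = 1.324908
x_3 = g(1.324908) = 1.324754
x_4 = g(1.324754) = 1.324725
x_5 = g(1.324725) = 1.324719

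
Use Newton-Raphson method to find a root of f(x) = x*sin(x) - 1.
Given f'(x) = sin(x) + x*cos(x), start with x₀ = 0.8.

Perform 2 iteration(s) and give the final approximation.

f(x) = x*sin(x) - 1
f'(x) = sin(x) + x*cos(x)
x₀ = 0.8

Newton-Raphson formula: x_{n+1} = x_n - f(x_n)/f'(x_n)

Iteration 1:
  f(0.800000) = -0.426115
  f'(0.800000) = 1.274721
  x_1 = 0.800000 - (-0.426115)/1.274721 = 1.134281
Iteration 2:
  f(1.134281) = 0.027920
  f'(1.134281) = 1.385786
  x_2 = 1.134281 - 0.027920/1.385786 = 1.114134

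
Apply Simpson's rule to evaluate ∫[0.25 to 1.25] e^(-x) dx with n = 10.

f(x) = e^(-x)
a = 0.25, b = 1.25, n = 10
h = (b - a)/n = 0.100000

Simpson's rule: (h/3)[f(x₀) + 4f(x₁) + 2f(x₂) + ... + f(xₙ)]

x_0 = 0.2500, f(x_0) = 0.778801, coefficient = 1
x_1 = 0.3500, f(x_1) = 0.704688, coefficient = 4
x_2 = 0.4500, f(x_2) = 0.637628, coefficient = 2
x_3 = 0.5500, f(x_3) = 0.576950, coefficient = 4
x_4 = 0.6500, f(x_4) = 0.522046, coefficient = 2
x_5 = 0.7500, f(x_5) = 0.472367, coefficient = 4
x_6 = 0.8500, f(x_6) = 0.427415, coefficient = 2
x_7 = 0.9500, f(x_7) = 0.386741, coefficient = 4
x_8 = 1.0500, f(x_8) = 0.349938, coefficient = 2
x_9 = 1.1500, f(x_9) = 0.316637, coefficient = 4
x_10 = 1.2500, f(x_10) = 0.286505, coefficient = 1

I ≈ (0.100000/3) × 14.768888 = 0.492296
Exact value: 0.492296
Error: 0.000000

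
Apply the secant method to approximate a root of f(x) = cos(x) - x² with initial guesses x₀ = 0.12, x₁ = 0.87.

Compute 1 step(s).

f(x) = cos(x) - x²
x₀ = 0.12, x₁ = 0.87

Secant formula: x_{n+1} = x_n - f(x_n)(x_n - x_{n-1})/(f(x_n) - f(x_{n-1}))

Iteration 1:
  f(0.120000) = 0.978409
  f(0.870000) = -0.112073
  x_2 = 0.870000 - (-0.112073)×(0.870000 - 0.120000)/(-0.112073 - 0.978409)
       = 0.792919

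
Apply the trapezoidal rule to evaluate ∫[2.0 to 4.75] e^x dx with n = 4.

f(x) = e^x
a = 2.0, b = 4.75, n = 4
h = (b - a)/n = 0.687500

Trapezoidal rule: (h/2)[f(x₀) + 2f(x₁) + 2f(x₂) + ... + f(xₙ)]

x_0 = 2.0000, f(x_0) = 7.389056, coefficient = 1
x_1 = 2.6875, f(x_1) = 14.694893, coefficient = 2
x_2 = 3.3750, f(x_2) = 29.224284, coefficient = 2
x_3 = 4.0625, f(x_3) = 58.119428, coefficient = 2
x_4 = 4.7500, f(x_4) = 115.584285, coefficient = 1

I ≈ (0.687500/2) × 327.050550 = 112.423627
Exact value: 108.195228
Error: 4.228398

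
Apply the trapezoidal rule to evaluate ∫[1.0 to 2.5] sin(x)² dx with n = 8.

f(x) = sin(x)²
a = 1.0, b = 2.5, n = 8
h = (b - a)/n = 0.187500

Trapezoidal rule: (h/2)[f(x₀) + 2f(x₁) + 2f(x₂) + ... + f(xₙ)]

x_0 = 1.0000, f(x_0) = 0.708073, coefficient = 1
x_1 = 1.1875, f(x_1) = 0.860139, coefficient = 2
x_2 = 1.3750, f(x_2) = 0.962151, coefficient = 2
x_3 = 1.5625, f(x_3) = 0.999931, coefficient = 2
x_4 = 1.7500, f(x_4) = 0.968228, coefficient = 2
x_5 = 1.9375, f(x_5) = 0.871449, coefficient = 2
x_6 = 2.1250, f(x_6) = 0.723044, coefficient = 2
x_7 = 2.3125, f(x_7) = 0.543639, coefficient = 2
x_8 = 2.5000, f(x_8) = 0.358169, coefficient = 1

I ≈ (0.187500/2) × 12.923405 = 1.211569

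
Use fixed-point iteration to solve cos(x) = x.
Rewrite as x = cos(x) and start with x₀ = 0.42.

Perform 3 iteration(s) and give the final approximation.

Equation: cos(x) = x
Fixed-point form: x = cos(x)
x₀ = 0.42

x_1 = g(0.420000) = 0.913089
x_2 = g(0.913089) = 0.611304
x_3 = g(0.611304) = 0.818900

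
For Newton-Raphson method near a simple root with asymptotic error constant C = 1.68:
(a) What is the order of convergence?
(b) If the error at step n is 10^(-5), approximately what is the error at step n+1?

(a) Newton-Raphson has quadratic (order 2) convergence near simple roots.
    This means |e_{n+1}| ≈ C|e_n|².

(b) With |e_n| = 10^(-5) and C = 1.68:
    |e_{n+1}| ≈ 1.68 × (10^(-5))² = 1.68 × 10^(-10)

(a) 2 (quadratic); (b) |e_{n+1}| ≈ 1.680e-10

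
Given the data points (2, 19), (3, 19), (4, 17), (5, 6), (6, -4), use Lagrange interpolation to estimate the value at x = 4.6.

Lagrange interpolation formula:
P(x) = Σ yᵢ × Lᵢ(x)
where Lᵢ(x) = Π_{j≠i} (x - xⱼ)/(xᵢ - xⱼ)

L_0(4.6) = (4.6 - 3)/(2 - 3) × (4.6 - 4)/(2 - 4) × (4.6 - 5)/(2 - 5) × (4.6 - 6)/(2 - 6) = 0.022400
L_1(4.6) = (4.6 - 2)/(3 - 2) × (4.6 - 4)/(3 - 4) × (4.6 - 5)/(3 - 5) × (4.6 - 6)/(3 - 6) = -0.145600
L_2(4.6) = (4.6 - 2)/(4 - 2) × (4.6 - 3)/(4 - 3) × (4.6 - 5)/(4 - 5) × (4.6 - 6)/(4 - 6) = 0.582400
L_3(4.6) = (4.6 - 2)/(5 - 2) × (4.6 - 3)/(5 - 3) × (4.6 - 4)/(5 - 4) × (4.6 - 6)/(5 - 6) = 0.582400
L_4(4.6) = (4.6 - 2)/(6 - 2) × (4.6 - 3)/(6 - 3) × (4.6 - 4)/(6 - 4) × (4.6 - 5)/(6 - 5) = -0.041600

P(4.6) = 19×L_0(4.6) + 19×L_1(4.6) + 17×L_2(4.6) + 6×L_3(4.6) + (-4)×L_4(4.6)
P(4.6) = 11.220800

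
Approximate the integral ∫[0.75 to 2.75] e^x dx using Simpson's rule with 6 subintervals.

f(x) = e^x
a = 0.75, b = 2.75, n = 6
h = (b - a)/n = 0.333333

Simpson's rule: (h/3)[f(x₀) + 4f(x₁) + 2f(x₂) + ... + f(xₙ)]

x_0 = 0.7500, f(x_0) = 2.117000, coefficient = 1
x_1 = 1.0833, f(x_1) = 2.954512, coefficient = 4
x_2 = 1.4167, f(x_2) = 4.123353, coefficient = 2
x_3 = 1.7500, f(x_3) = 5.754603, coefficient = 4
x_4 = 2.0833, f(x_4) = 8.031195, coefficient = 2
x_5 = 2.4167, f(x_5) = 11.208436, coefficient = 4
x_6 = 2.7500, f(x_6) = 15.642632, coefficient = 1

I ≈ (0.333333/3) × 121.738927 = 13.526547
Exact value: 13.525632
Error: 0.000916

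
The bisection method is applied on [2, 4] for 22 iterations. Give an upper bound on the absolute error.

Bisection error bound: |error| ≤ (b-a)/2^n
|error| ≤ (4 - 2)/2^22 = 2/2^22
|error| ≤ 0.0000004768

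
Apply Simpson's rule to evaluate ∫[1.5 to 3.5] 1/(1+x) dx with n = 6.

f(x) = 1/(1+x)
a = 1.5, b = 3.5, n = 6
h = (b - a)/n = 0.333333

Simpson's rule: (h/3)[f(x₀) + 4f(x₁) + 2f(x₂) + ... + f(xₙ)]

x_0 = 1.5000, f(x_0) = 0.400000, coefficient = 1
x_1 = 1.8333, f(x_1) = 0.352941, coefficient = 4
x_2 = 2.1667, f(x_2) = 0.315789, coefficient = 2
x_3 = 2.5000, f(x_3) = 0.285714, coefficient = 4
x_4 = 2.8333, f(x_4) = 0.260870, coefficient = 2
x_5 = 3.1667, f(x_5) = 0.240000, coefficient = 4
x_6 = 3.5000, f(x_6) = 0.222222, coefficient = 1

I ≈ (0.333333/3) × 5.290162 = 0.587796
Exact value: 0.587787
Error: 0.000009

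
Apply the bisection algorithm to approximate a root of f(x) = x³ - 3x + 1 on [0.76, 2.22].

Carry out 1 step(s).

f(x) = x³ - 3x + 1
Initial interval: [0.76, 2.22]

Iteration 1:
  c_1 = (0.760000 + 2.220000)/2 = 1.490000
  f(c_1) = f(1.490000) = -0.162051
  f(a) × f(c) ≥ 0, new interval: [1.490000, 2.220000]

After 1 iteration(s), the approximation is c_1 = 1.490000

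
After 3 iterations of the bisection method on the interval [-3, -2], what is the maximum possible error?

Bisection error bound: |error| ≤ (b-a)/2^n
|error| ≤ (-2 - (-3))/2^3 = 1/2^3
|error| ≤ 0.1250000000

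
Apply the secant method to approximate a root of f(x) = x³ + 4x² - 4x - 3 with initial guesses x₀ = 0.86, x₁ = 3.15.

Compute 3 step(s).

f(x) = x³ + 4x² - 4x - 3
x₀ = 0.86, x₁ = 3.15

Secant formula: x_{n+1} = x_n - f(x_n)(x_n - x_{n-1})/(f(x_n) - f(x_{n-1}))

Iteration 1:
  f(0.860000) = -2.845544
  f(3.150000) = 55.345875
  x_2 = 3.150000 - 55.345875×(3.150000 - 0.860000)/(55.345875 - (-2.845544))
       = 0.971980
Iteration 2:
  f(3.150000) = 55.345875
  f(0.971980) = -2.190664
  x_3 = 0.971980 - (-2.190664)×(0.971980 - 3.150000)/(-2.190664 - 55.345875)
       = 1.054907
Iteration 3:
  f(0.971980) = -2.190664
  f(1.054907) = -1.594382
  x_4 = 1.054907 - (-1.594382)×(1.054907 - 0.971980)/(-1.594382 - (-2.190664))
       = 1.276642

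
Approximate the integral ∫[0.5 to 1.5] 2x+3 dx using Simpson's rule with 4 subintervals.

f(x) = 2x+3
a = 0.5, b = 1.5, n = 4
h = (b - a)/n = 0.250000

Simpson's rule: (h/3)[f(x₀) + 4f(x₁) + 2f(x₂) + ... + f(xₙ)]

x_0 = 0.5000, f(x_0) = 4.000000, coefficient = 1
x_1 = 0.7500, f(x_1) = 4.500000, coefficient = 4
x_2 = 1.0000, f(x_2) = 5.000000, coefficient = 2
x_3 = 1.2500, f(x_3) = 5.500000, coefficient = 4
x_4 = 1.5000, f(x_4) = 6.000000, coefficient = 1

I ≈ (0.250000/3) × 60.000000 = 5.000000
Exact value: 5.000000
Error: 0.000000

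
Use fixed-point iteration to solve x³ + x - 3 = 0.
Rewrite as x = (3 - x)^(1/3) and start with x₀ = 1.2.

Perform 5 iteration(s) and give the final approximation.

Equation: x³ + x - 3 = 0
Fixed-point form: x = (3 - x)^(1/3)
x₀ = 1.2

x_1 = g(1.200000) = 1.216440
x_2 = g(1.216440) = 1.212726
x_3 = g(1.212726) = 1.213567
x_4 = g(1.213567) = 1.213377
x_5 = g(1.213377) = 1.213420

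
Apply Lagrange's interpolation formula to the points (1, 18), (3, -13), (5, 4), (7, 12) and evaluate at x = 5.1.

Lagrange interpolation formula:
P(x) = Σ yᵢ × Lᵢ(x)
where Lᵢ(x) = Π_{j≠i} (x - xⱼ)/(xᵢ - xⱼ)

L_0(5.1) = (5.1 - 3)/(1 - 3) × (5.1 - 5)/(1 - 5) × (5.1 - 7)/(1 - 7) = 0.008312
L_1(5.1) = (5.1 - 1)/(3 - 1) × (5.1 - 5)/(3 - 5) × (5.1 - 7)/(3 - 7) = -0.048687
L_2(5.1) = (5.1 - 1)/(5 - 1) × (5.1 - 3)/(5 - 3) × (5.1 - 7)/(5 - 7) = 1.022437
L_3(5.1) = (5.1 - 1)/(7 - 1) × (5.1 - 3)/(7 - 3) × (5.1 - 5)/(7 - 5) = 0.017937

P(5.1) = 18×L_0(5.1) + (-13)×L_1(5.1) + 4×L_2(5.1) + 12×L_3(5.1)
P(5.1) = 5.087562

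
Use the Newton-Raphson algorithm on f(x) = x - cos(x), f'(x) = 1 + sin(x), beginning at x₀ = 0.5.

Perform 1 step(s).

f(x) = x - cos(x)
f'(x) = 1 + sin(x)
x₀ = 0.5

Newton-Raphson formula: x_{n+1} = x_n - f(x_n)/f'(x_n)

Iteration 1:
  f(0.500000) = -0.377583
  f'(0.500000) = 1.479426
  x_1 = 0.500000 - (-0.377583)/1.479426 = 0.755222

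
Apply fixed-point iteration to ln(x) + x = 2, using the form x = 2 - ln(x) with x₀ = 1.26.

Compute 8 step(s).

Equation: ln(x) + x = 2
Fixed-point form: x = 2 - ln(x)
x₀ = 1.26

x_1 = g(1.260000) = 1.768888
x_2 = g(1.768888) = 1.429649
x_3 = g(1.429649) = 1.642571
x_4 = g(1.642571) = 1.503737
x_5 = g(1.503737) = 1.592047
x_6 = g(1.592047) = 1.534980
x_7 = g(1.534980) = 1.571483
x_8 = g(1.571483) = 1.547980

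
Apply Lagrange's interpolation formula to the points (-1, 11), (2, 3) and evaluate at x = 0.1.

Lagrange interpolation formula:
P(x) = Σ yᵢ × Lᵢ(x)
where Lᵢ(x) = Π_{j≠i} (x - xⱼ)/(xᵢ - xⱼ)

L_0(0.1) = (0.1 - 2)/(-1 - 2) = 0.633333
L_1(0.1) = (0.1 - (-1))/(2 - (-1)) = 0.366667

P(0.1) = 11×L_0(0.1) + 3×L_1(0.1)
P(0.1) = 8.066667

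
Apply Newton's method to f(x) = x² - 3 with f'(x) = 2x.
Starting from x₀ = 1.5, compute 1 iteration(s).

f(x) = x² - 3
f'(x) = 2x
x₀ = 1.5

Newton-Raphson formula: x_{n+1} = x_n - f(x_n)/f'(x_n)

Iteration 1:
  f(1.500000) = -0.750000
  f'(1.500000) = 3.000000
  x_1 = 1.500000 - (-0.750000)/3.000000 = 1.750000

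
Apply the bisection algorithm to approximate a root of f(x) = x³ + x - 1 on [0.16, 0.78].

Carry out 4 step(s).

f(x) = x³ + x - 1
Initial interval: [0.16, 0.78]

Iteration 1:
  c_1 = (0.160000 + 0.780000)/2 = 0.470000
  f(c_1) = f(0.470000) = -0.426177
  f(a) × f(c) ≥ 0, new interval: [0.470000, 0.780000]
Iteration 2:
  c_2 = (0.470000 + 0.780000)/2 = 0.625000
  f(c_2) = f(0.625000) = -0.130859
  f(a) × f(c) ≥ 0, new interval: [0.625000, 0.780000]
Iteration 3:
  c_3 = (0.625000 + 0.780000)/2 = 0.702500
  f(c_3) = f(0.702500) = 0.049188
  f(a) × f(c) < 0, new interval: [0.625000, 0.702500]
Iteration 4:
  c_4 = (0.625000 + 0.702500)/2 = 0.663750
  f(c_4) = f(0.663750) = -0.043826
  f(a) × f(c) ≥ 0, new interval: [0.663750, 0.702500]

After 4 iteration(s), the approximation is c_4 = 0.663750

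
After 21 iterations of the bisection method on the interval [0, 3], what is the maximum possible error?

Bisection error bound: |error| ≤ (b-a)/2^n
|error| ≤ (3 - 0)/2^21 = 3/2^21
|error| ≤ 0.0000014305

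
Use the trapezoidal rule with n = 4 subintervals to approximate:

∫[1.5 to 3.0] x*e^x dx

f(x) = x*e^x
a = 1.5, b = 3.0, n = 4
h = (b - a)/n = 0.375000

Trapezoidal rule: (h/2)[f(x₀) + 2f(x₁) + 2f(x₂) + ... + f(xₙ)]

x_0 = 1.5000, f(x_0) = 6.722534, coefficient = 1
x_1 = 1.8750, f(x_1) = 12.226536, coefficient = 2
x_2 = 2.2500, f(x_2) = 21.347406, coefficient = 2
x_3 = 2.6250, f(x_3) = 36.237007, coefficient = 2
x_4 = 3.0000, f(x_4) = 60.256611, coefficient = 1

I ≈ (0.375000/2) × 206.601042 = 38.737695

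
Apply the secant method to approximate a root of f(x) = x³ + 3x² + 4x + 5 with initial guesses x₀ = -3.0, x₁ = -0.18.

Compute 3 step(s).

f(x) = x³ + 3x² + 4x + 5
x₀ = -3.0, x₁ = -0.18

Secant formula: x_{n+1} = x_n - f(x_n)(x_n - x_{n-1})/(f(x_n) - f(x_{n-1}))

Iteration 1:
  f(-3.000000) = -7.000000
  f(-0.180000) = 4.371368
  x_2 = -0.180000 - 4.371368×(-0.180000 - (-3.000000))/(4.371368 - (-7.000000))
       = -1.264061
Iteration 2:
  f(-0.180000) = 4.371368
  f(-1.264061) = 2.717526
  x_3 = -1.264061 - 2.717526×(-1.264061 - (-0.180000))/(2.717526 - 4.371368)
       = -3.045347
Iteration 3:
  f(-1.264061) = 2.717526
  f(-3.045347) = -7.601941
  x_4 = -3.045347 - (-7.601941)×(-3.045347 - (-1.264061))/(-7.601941 - 2.717526)
       = -1.733145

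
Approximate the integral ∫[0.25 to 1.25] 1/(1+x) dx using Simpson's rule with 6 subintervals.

f(x) = 1/(1+x)
a = 0.25, b = 1.25, n = 6
h = (b - a)/n = 0.166667

Simpson's rule: (h/3)[f(x₀) + 4f(x₁) + 2f(x₂) + ... + f(xₙ)]

x_0 = 0.2500, f(x_0) = 0.800000, coefficient = 1
x_1 = 0.4167, f(x_1) = 0.705882, coefficient = 4
x_2 = 0.5833, f(x_2) = 0.631579, coefficient = 2
x_3 = 0.7500, f(x_3) = 0.571429, coefficient = 4
x_4 = 0.9167, f(x_4) = 0.521739, coefficient = 2
x_5 = 1.0833, f(x_5) = 0.480000, coefficient = 4
x_6 = 1.2500, f(x_6) = 0.444444, coefficient = 1

I ≈ (0.166667/3) × 10.580324 = 0.587796
Exact value: 0.587787
Error: 0.000009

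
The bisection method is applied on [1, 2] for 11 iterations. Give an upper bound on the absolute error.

Bisection error bound: |error| ≤ (b-a)/2^n
|error| ≤ (2 - 1)/2^11 = 1/2^11
|error| ≤ 0.0004882812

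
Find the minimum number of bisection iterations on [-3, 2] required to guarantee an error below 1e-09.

We need (b-a)/2^n ≤ 1e-09
(2 - (-3))/2^n ≤ 1e-09
5/2^n ≤ 1e-09
2^n ≥ 5000000000
n ≥ log₂(5000000000) = 32.22
n ≥ 33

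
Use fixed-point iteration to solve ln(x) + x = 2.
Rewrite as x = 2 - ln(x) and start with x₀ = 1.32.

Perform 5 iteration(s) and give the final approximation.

Equation: ln(x) + x = 2
Fixed-point form: x = 2 - ln(x)
x₀ = 1.32

x_1 = g(1.320000) = 1.722368
x_2 = g(1.722368) = 1.456300
x_3 = g(1.456300) = 1.624101
x_4 = g(1.624101) = 1.515045
x_5 = g(1.515045) = 1.584555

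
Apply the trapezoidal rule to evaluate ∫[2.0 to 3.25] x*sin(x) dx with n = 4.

f(x) = x*sin(x)
a = 2.0, b = 3.25, n = 4
h = (b - a)/n = 0.312500

Trapezoidal rule: (h/2)[f(x₀) + 2f(x₁) + 2f(x₂) + ... + f(xₙ)]

x_0 = 2.0000, f(x_0) = 1.818595, coefficient = 1
x_1 = 2.3125, f(x_1) = 1.705050, coefficient = 2
x_2 = 2.6250, f(x_2) = 1.296541, coefficient = 2
x_3 = 2.9375, f(x_3) = 0.595369, coefficient = 2
x_4 = 3.2500, f(x_4) = -0.351634, coefficient = 1

I ≈ (0.312500/2) × 8.660879 = 1.353262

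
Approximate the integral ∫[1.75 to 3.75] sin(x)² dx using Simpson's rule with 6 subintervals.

f(x) = sin(x)²
a = 1.75, b = 3.75, n = 6
h = (b - a)/n = 0.333333

Simpson's rule: (h/3)[f(x₀) + 4f(x₁) + 2f(x₂) + ... + f(xₙ)]

x_0 = 1.7500, f(x_0) = 0.968228, coefficient = 1
x_1 = 2.0833, f(x_1) = 0.759518, coefficient = 4
x_2 = 2.4167, f(x_2) = 0.439675, coefficient = 2
x_3 = 2.7500, f(x_3) = 0.145665, coefficient = 4
x_4 = 3.0833, f(x_4) = 0.003390, coefficient = 2
x_5 = 3.4167, f(x_5) = 0.073776, coefficient = 4
x_6 = 3.7500, f(x_6) = 0.326682, coefficient = 1

I ≈ (0.333333/3) × 6.096879 = 0.677431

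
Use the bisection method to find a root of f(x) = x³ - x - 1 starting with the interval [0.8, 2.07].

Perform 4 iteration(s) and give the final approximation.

f(x) = x³ - x - 1
Initial interval: [0.8, 2.07]

Iteration 1:
  c_1 = (0.800000 + 2.070000)/2 = 1.435000
  f(c_1) = f(1.435000) = 0.519988
  f(a) × f(c) < 0, new interval: [0.800000, 1.435000]
Iteration 2:
  c_2 = (0.800000 + 1.435000)/2 = 1.117500
  f(c_2) = f(1.117500) = -0.721959
  f(a) × f(c) ≥ 0, new interval: [1.117500, 1.435000]
Iteration 3:
  c_3 = (1.117500 + 1.435000)/2 = 1.276250
  f(c_3) = f(1.276250) = -0.197476
  f(a) × f(c) ≥ 0, new interval: [1.276250, 1.435000]
Iteration 4:
  c_4 = (1.276250 + 1.435000)/2 = 1.355625
  f(c_4) = f(1.355625) = 0.135633
  f(a) × f(c) < 0, new interval: [1.276250, 1.355625]

After 4 iteration(s), the approximation is c_4 = 1.355625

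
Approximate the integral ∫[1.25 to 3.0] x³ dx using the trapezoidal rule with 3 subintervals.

f(x) = x³
a = 1.25, b = 3.0, n = 3
h = (b - a)/n = 0.583333

Trapezoidal rule: (h/2)[f(x₀) + 2f(x₁) + 2f(x₂) + ... + f(xₙ)]

x_0 = 1.2500, f(x_0) = 1.953125, coefficient = 1
x_1 = 1.8333, f(x_1) = 6.162037, coefficient = 2
x_2 = 2.4167, f(x_2) = 14.114005, coefficient = 2
x_3 = 3.0000, f(x_3) = 27.000000, coefficient = 1

I ≈ (0.583333/2) × 69.505208 = 20.272352
Exact value: 19.639648
Error: 0.632704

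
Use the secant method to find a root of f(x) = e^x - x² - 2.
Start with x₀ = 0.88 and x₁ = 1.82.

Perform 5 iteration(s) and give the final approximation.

f(x) = e^x - x² - 2
x₀ = 0.88, x₁ = 1.82

Secant formula: x_{n+1} = x_n - f(x_n)(x_n - x_{n-1})/(f(x_n) - f(x_{n-1}))

Iteration 1:
  f(0.880000) = -0.363500
  f(1.820000) = 0.859458
  x_2 = 1.820000 - 0.859458×(1.820000 - 0.880000)/(0.859458 - (-0.363500))
       = 1.159396
Iteration 2:
  f(1.820000) = 0.859458
  f(1.159396) = -0.156192
  x_3 = 1.159396 - (-0.156192)×(1.159396 - 1.820000)/(-0.156192 - 0.859458)
       = 1.260987
Iteration 3:
  f(1.159396) = -0.156192
  f(1.260987) = -0.061185
  x_4 = 1.260987 - (-0.061185)×(1.260987 - 1.159396)/(-0.061185 - (-0.156192))
       = 1.326413
Iteration 4:
  f(1.260987) = -0.061185
  f(1.326413) = 0.008133
  x_5 = 1.326413 - 0.008133×(1.326413 - 1.260987)/(0.008133 - (-0.061185))
       = 1.318736
Iteration 5:
  f(1.326413) = 0.008133
  f(1.318736) = -0.000372
  x_6 = 1.318736 - (-0.000372)×(1.318736 - 1.326413)/(-0.000372 - 0.008133)
       = 1.319072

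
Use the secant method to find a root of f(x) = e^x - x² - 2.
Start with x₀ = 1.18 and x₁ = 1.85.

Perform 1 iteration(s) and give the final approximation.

f(x) = e^x - x² - 2
x₀ = 1.18, x₁ = 1.85

Secant formula: x_{n+1} = x_n - f(x_n)(x_n - x_{n-1})/(f(x_n) - f(x_{n-1}))

Iteration 1:
  f(1.180000) = -0.138026
  f(1.850000) = 0.937320
  x_2 = 1.850000 - 0.937320×(1.850000 - 1.180000)/(0.937320 - (-0.138026))
       = 1.265998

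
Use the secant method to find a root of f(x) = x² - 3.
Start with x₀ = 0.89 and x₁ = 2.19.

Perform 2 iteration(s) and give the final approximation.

f(x) = x² - 3
x₀ = 0.89, x₁ = 2.19

Secant formula: x_{n+1} = x_n - f(x_n)(x_n - x_{n-1})/(f(x_n) - f(x_{n-1}))

Iteration 1:
  f(0.890000) = -2.207900
  f(2.190000) = 1.796100
  x_2 = 2.190000 - 1.796100×(2.190000 - 0.890000)/(1.796100 - (-2.207900))
       = 1.606851
Iteration 2:
  f(2.190000) = 1.796100
  f(1.606851) = -0.418031
  x_3 = 1.606851 - (-0.418031)×(1.606851 - 2.190000)/(-0.418031 - 1.796100)
       = 1.716950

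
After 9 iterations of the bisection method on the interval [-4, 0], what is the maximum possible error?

Bisection error bound: |error| ≤ (b-a)/2^n
|error| ≤ (0 - (-4))/2^9 = 4/2^9
|error| ≤ 0.0078125000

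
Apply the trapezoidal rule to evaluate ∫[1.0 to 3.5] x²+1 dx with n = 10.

f(x) = x²+1
a = 1.0, b = 3.5, n = 10
h = (b - a)/n = 0.250000

Trapezoidal rule: (h/2)[f(x₀) + 2f(x₁) + 2f(x₂) + ... + f(xₙ)]

x_0 = 1.0000, f(x_0) = 2.000000, coefficient = 1
x_1 = 1.2500, f(x_1) = 2.562500, coefficient = 2
x_2 = 1.5000, f(x_2) = 3.250000, coefficient = 2
x_3 = 1.7500, f(x_3) = 4.062500, coefficient = 2
x_4 = 2.0000, f(x_4) = 5.000000, coefficient = 2
x_5 = 2.2500, f(x_5) = 6.062500, coefficient = 2
x_6 = 2.5000, f(x_6) = 7.250000, coefficient = 2
x_7 = 2.7500, f(x_7) = 8.562500, coefficient = 2
x_8 = 3.0000, f(x_8) = 10.000000, coefficient = 2
x_9 = 3.2500, f(x_9) = 11.562500, coefficient = 2
x_10 = 3.5000, f(x_10) = 13.250000, coefficient = 1

I ≈ (0.250000/2) × 131.875000 = 16.484375
Exact value: 16.458333
Error: 0.026042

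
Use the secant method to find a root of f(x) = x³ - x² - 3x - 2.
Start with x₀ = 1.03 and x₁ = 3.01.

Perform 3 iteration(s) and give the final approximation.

f(x) = x³ - x² - 3x - 2
x₀ = 1.03, x₁ = 3.01

Secant formula: x_{n+1} = x_n - f(x_n)(x_n - x_{n-1})/(f(x_n) - f(x_{n-1}))

Iteration 1:
  f(1.030000) = -5.058173
  f(3.010000) = 7.180801
  x_2 = 3.010000 - 7.180801×(3.010000 - 1.030000)/(7.180801 - (-5.058173))
       = 1.848302
Iteration 2:
  f(3.010000) = 7.180801
  f(1.848302) = -4.646918
  x_3 = 1.848302 - (-4.646918)×(1.848302 - 3.010000)/(-4.646918 - 7.180801)
       = 2.304714
Iteration 3:
  f(1.848302) = -4.646918
  f(2.304714) = -1.983880
  x_4 = 2.304714 - (-1.983880)×(2.304714 - 1.848302)/(-1.983880 - (-4.646918))
       = 2.644727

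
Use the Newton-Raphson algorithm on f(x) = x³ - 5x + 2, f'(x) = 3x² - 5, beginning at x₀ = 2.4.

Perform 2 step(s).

f(x) = x³ - 5x + 2
f'(x) = 3x² - 5
x₀ = 2.4

Newton-Raphson formula: x_{n+1} = x_n - f(x_n)/f'(x_n)

Iteration 1:
  f(2.400000) = 3.824000
  f'(2.400000) = 12.280000
  x_1 = 2.400000 - 3.824000/12.280000 = 2.088599
Iteration 2:
  f(2.088599) = 0.667990
  f'(2.088599) = 8.086742
  x_2 = 2.088599 - 0.667990/8.086742 = 2.005996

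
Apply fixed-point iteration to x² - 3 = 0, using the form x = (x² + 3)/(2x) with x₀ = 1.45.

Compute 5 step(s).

Equation: x² - 3 = 0
Fixed-point form: x = (x² + 3)/(2x)
x₀ = 1.45

x_1 = g(1.450000) = 1.759483
x_2 = g(1.759483) = 1.732265
x_3 = g(1.732265) = 1.732051
x_4 = g(1.732051) = 1.732051
x_5 = g(1.732051) = 1.732051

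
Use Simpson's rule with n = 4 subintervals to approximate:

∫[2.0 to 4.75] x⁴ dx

f(x) = x⁴
a = 2.0, b = 4.75, n = 4
h = (b - a)/n = 0.687500

Simpson's rule: (h/3)[f(x₀) + 4f(x₁) + 2f(x₂) + ... + f(xₙ)]

x_0 = 2.0000, f(x_0) = 16.000000, coefficient = 1
x_1 = 2.6875, f(x_1) = 52.166763, coefficient = 4
x_2 = 3.3750, f(x_2) = 129.746338, coefficient = 2
x_3 = 4.0625, f(x_3) = 272.378922, coefficient = 4
x_4 = 4.7500, f(x_4) = 509.066406, coefficient = 1

I ≈ (0.687500/3) × 2082.741821 = 477.295001
Exact value: 477.213086
Error: 0.081915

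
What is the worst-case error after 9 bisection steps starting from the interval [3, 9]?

Bisection error bound: |error| ≤ (b-a)/2^n
|error| ≤ (9 - 3)/2^9 = 6/2^9
|error| ≤ 0.0117187500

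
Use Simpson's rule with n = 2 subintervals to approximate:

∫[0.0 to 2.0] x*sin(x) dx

f(x) = x*sin(x)
a = 0.0, b = 2.0, n = 2
h = (b - a)/n = 1.000000

Simpson's rule: (h/3)[f(x₀) + 4f(x₁) + 2f(x₂) + ... + f(xₙ)]

x_0 = 0.0000, f(x_0) = 0.000000, coefficient = 1
x_1 = 1.0000, f(x_1) = 0.841471, coefficient = 4
x_2 = 2.0000, f(x_2) = 1.818595, coefficient = 1

I ≈ (1.000000/3) × 5.184479 = 1.728160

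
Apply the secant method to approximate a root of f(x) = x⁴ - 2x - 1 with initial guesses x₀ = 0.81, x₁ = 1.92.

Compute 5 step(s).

f(x) = x⁴ - 2x - 1
x₀ = 0.81, x₁ = 1.92

Secant formula: x_{n+1} = x_n - f(x_n)(x_n - x_{n-1})/(f(x_n) - f(x_{n-1}))

Iteration 1:
  f(0.810000) = -2.189533
  f(1.920000) = 8.749545
  x_2 = 1.920000 - 8.749545×(1.920000 - 0.810000)/(8.749545 - (-2.189533))
       = 1.032174
Iteration 2:
  f(1.920000) = 8.749545
  f(1.032174) = -1.929306
  x_3 = 1.032174 - (-1.929306)×(1.032174 - 1.920000)/(-1.929306 - 8.749545)
       = 1.192574
Iteration 3:
  f(1.032174) = -1.929306
  f(1.192574) = -1.362401
  x_4 = 1.192574 - (-1.362401)×(1.192574 - 1.032174)/(-1.362401 - (-1.929306))
       = 1.578052
Iteration 4:
  f(1.192574) = -1.362401
  f(1.578052) = 2.045225
  x_5 = 1.578052 - 2.045225×(1.578052 - 1.192574)/(2.045225 - (-1.362401))
       = 1.346692
Iteration 5:
  f(1.578052) = 2.045225
  f(1.346692) = -0.404316
  x_6 = 1.346692 - (-0.404316)×(1.346692 - 1.578052)/(-0.404316 - 2.045225)
       = 1.384879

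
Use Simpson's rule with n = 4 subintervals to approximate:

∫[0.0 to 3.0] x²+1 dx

f(x) = x²+1
a = 0.0, b = 3.0, n = 4
h = (b - a)/n = 0.750000

Simpson's rule: (h/3)[f(x₀) + 4f(x₁) + 2f(x₂) + ... + f(xₙ)]

x_0 = 0.0000, f(x_0) = 1.000000, coefficient = 1
x_1 = 0.7500, f(x_1) = 1.562500, coefficient = 4
x_2 = 1.5000, f(x_2) = 3.250000, coefficient = 2
x_3 = 2.2500, f(x_3) = 6.062500, coefficient = 4
x_4 = 3.0000, f(x_4) = 10.000000, coefficient = 1

I ≈ (0.750000/3) × 48.000000 = 12.000000
Exact value: 12.000000
Error: 0.000000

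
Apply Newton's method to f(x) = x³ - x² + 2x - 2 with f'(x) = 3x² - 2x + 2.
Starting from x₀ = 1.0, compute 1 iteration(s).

f(x) = x³ - x² + 2x - 2
f'(x) = 3x² - 2x + 2
x₀ = 1.0

Newton-Raphson formula: x_{n+1} = x_n - f(x_n)/f'(x_n)

Iteration 1:
  f(1.000000) = 0.000000
  f'(1.000000) = 3.000000
  x_1 = 1.000000 - 0.000000/3.000000 = 1.000000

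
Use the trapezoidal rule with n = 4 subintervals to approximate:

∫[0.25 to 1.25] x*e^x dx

f(x) = x*e^x
a = 0.25, b = 1.25, n = 4
h = (b - a)/n = 0.250000

Trapezoidal rule: (h/2)[f(x₀) + 2f(x₁) + 2f(x₂) + ... + f(xₙ)]

x_0 = 0.2500, f(x_0) = 0.321006, coefficient = 1
x_1 = 0.5000, f(x_1) = 0.824361, coefficient = 2
x_2 = 0.7500, f(x_2) = 1.587750, coefficient = 2
x_3 = 1.0000, f(x_3) = 2.718282, coefficient = 2
x_4 = 1.2500, f(x_4) = 4.362929, coefficient = 1

I ≈ (0.250000/2) × 14.944720 = 1.868090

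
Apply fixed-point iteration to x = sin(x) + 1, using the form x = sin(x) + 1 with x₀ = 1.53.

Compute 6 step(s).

Equation: x = sin(x) + 1
Fixed-point form: x = sin(x) + 1
x₀ = 1.53

x_1 = g(1.530000) = 1.999168
x_2 = g(1.999168) = 1.909643
x_3 = g(1.909643) = 1.943139
x_4 = g(1.943139) = 1.931478
x_5 = g(1.931478) = 1.935657
x_6 = g(1.935657) = 1.934174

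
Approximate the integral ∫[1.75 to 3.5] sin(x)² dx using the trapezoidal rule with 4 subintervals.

f(x) = sin(x)²
a = 1.75, b = 3.5, n = 4
h = (b - a)/n = 0.437500

Trapezoidal rule: (h/2)[f(x₀) + 2f(x₁) + 2f(x₂) + ... + f(xₙ)]

x_0 = 1.7500, f(x_0) = 0.968228, coefficient = 1
x_1 = 2.1875, f(x_1) = 0.665512, coefficient = 2
x_2 = 2.6250, f(x_2) = 0.243957, coefficient = 2
x_3 = 3.0625, f(x_3) = 0.006243, coefficient = 2
x_4 = 3.5000, f(x_4) = 0.123049, coefficient = 1

I ≈ (0.437500/2) × 2.922701 = 0.639341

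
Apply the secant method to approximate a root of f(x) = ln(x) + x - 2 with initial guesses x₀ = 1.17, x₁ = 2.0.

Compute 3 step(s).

f(x) = ln(x) + x - 2
x₀ = 1.17, x₁ = 2.0

Secant formula: x_{n+1} = x_n - f(x_n)(x_n - x_{n-1})/(f(x_n) - f(x_{n-1}))

Iteration 1:
  f(1.170000) = -0.672996
  f(2.000000) = 0.693147
  x_2 = 2.000000 - 0.693147×(2.000000 - 1.170000)/(0.693147 - (-0.672996))
       = 1.578879
Iteration 2:
  f(2.000000) = 0.693147
  f(1.578879) = 0.035594
  x_3 = 1.578879 - 0.035594×(1.578879 - 2.000000)/(0.035594 - 0.693147)
       = 1.556083
Iteration 3:
  f(1.578879) = 0.035594
  f(1.556083) = -0.001745
  x_4 = 1.556083 - (-0.001745)×(1.556083 - 1.578879)/(-0.001745 - 0.035594)
       = 1.557148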